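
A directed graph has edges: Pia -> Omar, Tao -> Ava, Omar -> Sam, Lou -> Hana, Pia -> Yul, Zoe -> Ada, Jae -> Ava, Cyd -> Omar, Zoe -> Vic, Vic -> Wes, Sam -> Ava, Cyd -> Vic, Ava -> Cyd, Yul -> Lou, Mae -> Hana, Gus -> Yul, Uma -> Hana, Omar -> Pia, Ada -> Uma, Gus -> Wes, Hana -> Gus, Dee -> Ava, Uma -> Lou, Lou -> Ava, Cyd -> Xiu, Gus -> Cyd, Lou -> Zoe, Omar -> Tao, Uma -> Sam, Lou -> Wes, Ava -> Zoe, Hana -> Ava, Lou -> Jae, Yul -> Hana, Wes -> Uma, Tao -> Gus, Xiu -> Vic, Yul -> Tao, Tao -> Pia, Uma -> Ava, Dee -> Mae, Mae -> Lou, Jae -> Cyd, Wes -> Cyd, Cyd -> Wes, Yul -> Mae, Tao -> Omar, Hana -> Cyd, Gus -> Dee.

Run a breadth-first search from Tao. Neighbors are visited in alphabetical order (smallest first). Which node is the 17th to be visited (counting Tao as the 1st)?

Hana

Visit Tao; enqueue Ava, Gus, Omar, Pia → queue [Ava, Gus, Omar, Pia]
Visit Ava; enqueue Cyd, Zoe → queue [Gus, Omar, Pia, Cyd, Zoe]
Visit Gus; enqueue Dee, Wes, Yul → queue [Omar, Pia, Cyd, Zoe, Dee, Wes, Yul]
Visit Omar; enqueue Sam → queue [Pia, Cyd, Zoe, Dee, Wes, Yul, Sam]
Visit Pia → queue [Cyd, Zoe, Dee, Wes, Yul, Sam]
Visit Cyd; enqueue Vic, Xiu → queue [Zoe, Dee, Wes, Yul, Sam, Vic, Xiu]
Visit Zoe; enqueue Ada → queue [Dee, Wes, Yul, Sam, Vic, Xiu, Ada]
Visit Dee; enqueue Mae → queue [Wes, Yul, Sam, Vic, Xiu, Ada, Mae]
Visit Wes; enqueue Uma → queue [Yul, Sam, Vic, Xiu, Ada, Mae, Uma]
Visit Yul; enqueue Hana, Lou → queue [Sam, Vic, Xiu, Ada, Mae, Uma, Hana, Lou]
Visit Sam → queue [Vic, Xiu, Ada, Mae, Uma, Hana, Lou]
Visit Vic → queue [Xiu, Ada, Mae, Uma, Hana, Lou]
Visit Xiu → queue [Ada, Mae, Uma, Hana, Lou]
Visit Ada → queue [Mae, Uma, Hana, Lou]
Visit Mae → queue [Uma, Hana, Lou]
Visit Uma → queue [Hana, Lou]
Visit Hana → queue [Lou]
Visit Lou; enqueue Jae → queue [Jae]
Visit Jae → queue []

Visit order: Tao, Ava, Gus, Omar, Pia, Cyd, Zoe, Dee, Wes, Yul, Sam, Vic, Xiu, Ada, Mae, Uma, Hana, Lou, Jae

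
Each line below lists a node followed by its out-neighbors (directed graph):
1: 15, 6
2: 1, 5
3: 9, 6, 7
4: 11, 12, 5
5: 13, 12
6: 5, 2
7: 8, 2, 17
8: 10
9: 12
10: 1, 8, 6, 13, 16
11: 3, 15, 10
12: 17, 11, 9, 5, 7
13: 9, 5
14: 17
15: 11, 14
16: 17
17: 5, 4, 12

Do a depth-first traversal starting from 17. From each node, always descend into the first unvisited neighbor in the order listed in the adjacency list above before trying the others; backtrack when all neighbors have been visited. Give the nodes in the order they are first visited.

Visit 17
17 → 5
5 → 13
13 → 9
9 → 12
12 → 11
11 → 3
3 → 6
6 → 2
2 → 1
1 → 15
15 → 14
3 → 7
7 → 8
8 → 10
10 → 16
17 → 4

17 5 13 9 12 11 3 6 2 1 15 14 7 8 10 16 4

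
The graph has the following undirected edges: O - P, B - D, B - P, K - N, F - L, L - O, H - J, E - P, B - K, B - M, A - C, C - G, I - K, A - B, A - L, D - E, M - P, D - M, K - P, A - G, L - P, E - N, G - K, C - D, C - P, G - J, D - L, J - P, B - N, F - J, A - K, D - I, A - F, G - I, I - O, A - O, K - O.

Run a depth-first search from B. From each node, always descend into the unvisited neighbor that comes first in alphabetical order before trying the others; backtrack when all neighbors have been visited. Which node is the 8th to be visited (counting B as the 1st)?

G

Visit B
B → A
A → C
C → D
D → E
E → N
N → K
K → G
G → I
I → O
O → L
L → F
F → J
J → H
J → P
P → M

Visit order: B, A, C, D, E, N, K, G, I, O, L, F, J, H, P, M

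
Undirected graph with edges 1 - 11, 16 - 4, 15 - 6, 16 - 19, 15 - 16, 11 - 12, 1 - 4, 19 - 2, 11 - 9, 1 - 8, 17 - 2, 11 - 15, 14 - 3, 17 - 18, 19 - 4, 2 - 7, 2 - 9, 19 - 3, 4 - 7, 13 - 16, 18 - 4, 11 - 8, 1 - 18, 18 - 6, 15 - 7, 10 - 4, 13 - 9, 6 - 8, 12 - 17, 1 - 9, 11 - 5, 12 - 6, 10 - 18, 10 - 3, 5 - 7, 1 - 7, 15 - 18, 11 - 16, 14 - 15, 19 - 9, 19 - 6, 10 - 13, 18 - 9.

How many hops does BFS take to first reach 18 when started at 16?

2

Level 0: 16
Level 1: 4, 11, 13, 15, 19
Level 2: 1, 2, 3, 5, 6, 7, 8, 9, 10, 12, 14, 18
Level 3: 17
18 first appears at level 2.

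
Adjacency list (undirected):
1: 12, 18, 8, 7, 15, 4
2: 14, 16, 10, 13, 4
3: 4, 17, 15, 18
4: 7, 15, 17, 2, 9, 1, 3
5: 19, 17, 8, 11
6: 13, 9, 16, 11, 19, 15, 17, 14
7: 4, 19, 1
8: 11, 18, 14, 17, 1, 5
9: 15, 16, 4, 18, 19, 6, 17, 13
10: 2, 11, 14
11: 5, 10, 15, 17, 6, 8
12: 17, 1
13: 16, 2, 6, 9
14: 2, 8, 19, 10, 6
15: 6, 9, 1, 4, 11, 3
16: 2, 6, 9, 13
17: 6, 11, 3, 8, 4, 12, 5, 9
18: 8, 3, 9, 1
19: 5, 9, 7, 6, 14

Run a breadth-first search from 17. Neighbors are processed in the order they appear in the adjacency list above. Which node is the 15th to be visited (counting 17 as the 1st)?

10

Visit 17; enqueue 6, 11, 3, 8, 4, 12, 5, 9 → queue [6, 11, 3, 8, 4, 12, 5, 9]
Visit 6; enqueue 13, 16, 19, 15, 14 → queue [11, 3, 8, 4, 12, 5, 9, 13, 16, 19, 15, 14]
Visit 11; enqueue 10 → queue [3, 8, 4, 12, 5, 9, 13, 16, 19, 15, 14, 10]
Visit 3; enqueue 18 → queue [8, 4, 12, 5, 9, 13, 16, 19, 15, 14, 10, 18]
Visit 8; enqueue 1 → queue [4, 12, 5, 9, 13, 16, 19, 15, 14, 10, 18, 1]
Visit 4; enqueue 7, 2 → queue [12, 5, 9, 13, 16, 19, 15, 14, 10, 18, 1, 7, 2]
Visit 12 → queue [5, 9, 13, 16, 19, 15, 14, 10, 18, 1, 7, 2]
Visit 5 → queue [9, 13, 16, 19, 15, 14, 10, 18, 1, 7, 2]
Visit 9 → queue [13, 16, 19, 15, 14, 10, 18, 1, 7, 2]
Visit 13 → queue [16, 19, 15, 14, 10, 18, 1, 7, 2]
Visit 16 → queue [19, 15, 14, 10, 18, 1, 7, 2]
Visit 19 → queue [15, 14, 10, 18, 1, 7, 2]
Visit 15 → queue [14, 10, 18, 1, 7, 2]
Visit 14 → queue [10, 18, 1, 7, 2]
Visit 10 → queue [18, 1, 7, 2]
Visit 18 → queue [1, 7, 2]
Visit 1 → queue [7, 2]
Visit 7 → queue [2]
Visit 2 → queue []

Visit order: 17, 6, 11, 3, 8, 4, 12, 5, 9, 13, 16, 19, 15, 14, 10, 18, 1, 7, 2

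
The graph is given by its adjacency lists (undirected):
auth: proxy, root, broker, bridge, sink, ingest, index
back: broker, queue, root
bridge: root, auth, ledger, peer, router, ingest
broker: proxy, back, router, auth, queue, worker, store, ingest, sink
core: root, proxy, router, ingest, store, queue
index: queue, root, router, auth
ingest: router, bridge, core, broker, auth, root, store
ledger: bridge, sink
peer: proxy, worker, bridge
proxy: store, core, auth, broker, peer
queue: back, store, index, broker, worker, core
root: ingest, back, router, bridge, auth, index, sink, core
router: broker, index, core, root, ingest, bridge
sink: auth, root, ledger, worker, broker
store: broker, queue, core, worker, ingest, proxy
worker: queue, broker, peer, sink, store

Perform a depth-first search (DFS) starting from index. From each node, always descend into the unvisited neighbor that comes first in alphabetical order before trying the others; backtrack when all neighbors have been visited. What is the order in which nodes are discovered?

Visit index
index → auth
auth → bridge
bridge → ingest
ingest → broker
broker → back
back → queue
queue → core
core → proxy
proxy → peer
peer → worker
worker → sink
sink → ledger
sink → root
root → router
worker → store

index auth bridge ingest broker back queue core proxy peer worker sink ledger root router store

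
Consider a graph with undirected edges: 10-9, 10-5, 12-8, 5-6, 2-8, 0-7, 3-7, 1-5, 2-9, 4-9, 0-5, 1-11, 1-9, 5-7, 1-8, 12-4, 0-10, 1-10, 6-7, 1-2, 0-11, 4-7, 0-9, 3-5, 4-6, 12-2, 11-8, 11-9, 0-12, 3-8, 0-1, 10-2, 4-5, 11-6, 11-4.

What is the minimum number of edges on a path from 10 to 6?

2

Level 0: 10
Level 1: 0, 1, 2, 5, 9
Level 2: 3, 4, 6, 7, 8, 11, 12
6 first appears at level 2.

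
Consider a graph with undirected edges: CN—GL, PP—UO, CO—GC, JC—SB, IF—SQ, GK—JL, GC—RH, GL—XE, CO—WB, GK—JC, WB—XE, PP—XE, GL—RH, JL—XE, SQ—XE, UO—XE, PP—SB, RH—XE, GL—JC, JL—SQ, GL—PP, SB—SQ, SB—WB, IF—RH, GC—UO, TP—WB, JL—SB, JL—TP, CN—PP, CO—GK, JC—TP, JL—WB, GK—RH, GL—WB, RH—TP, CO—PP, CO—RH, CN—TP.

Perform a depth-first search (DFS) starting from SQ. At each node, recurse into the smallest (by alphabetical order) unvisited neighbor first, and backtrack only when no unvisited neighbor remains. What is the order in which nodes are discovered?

Visit SQ
SQ → IF
IF → RH
RH → CO
CO → GC
GC → UO
UO → PP
PP → CN
CN → GL
GL → JC
JC → GK
GK → JL
JL → SB
SB → WB
WB → TP
WB → XE

SQ, IF, RH, CO, GC, UO, PP, CN, GL, JC, GK, JL, SB, WB, TP, XE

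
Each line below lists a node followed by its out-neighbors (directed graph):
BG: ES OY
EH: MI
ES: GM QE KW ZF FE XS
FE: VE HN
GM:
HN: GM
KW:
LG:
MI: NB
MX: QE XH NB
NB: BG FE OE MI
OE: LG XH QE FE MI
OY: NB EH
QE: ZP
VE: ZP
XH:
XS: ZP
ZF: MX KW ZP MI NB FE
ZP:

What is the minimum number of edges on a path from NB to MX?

4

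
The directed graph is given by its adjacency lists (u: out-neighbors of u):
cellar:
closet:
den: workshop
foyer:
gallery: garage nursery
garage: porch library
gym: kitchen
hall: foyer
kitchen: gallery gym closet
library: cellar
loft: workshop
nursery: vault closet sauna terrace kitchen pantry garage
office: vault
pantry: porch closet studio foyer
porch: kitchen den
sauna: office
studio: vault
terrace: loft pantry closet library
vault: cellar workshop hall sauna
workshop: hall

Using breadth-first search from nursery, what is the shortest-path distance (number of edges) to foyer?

2

Level 0: nursery
Level 1: closet, garage, kitchen, pantry, sauna, terrace, vault
Level 2: cellar, foyer, gallery, gym, hall, library, loft, office, porch, studio, workshop
Level 3: den
foyer first appears at level 2.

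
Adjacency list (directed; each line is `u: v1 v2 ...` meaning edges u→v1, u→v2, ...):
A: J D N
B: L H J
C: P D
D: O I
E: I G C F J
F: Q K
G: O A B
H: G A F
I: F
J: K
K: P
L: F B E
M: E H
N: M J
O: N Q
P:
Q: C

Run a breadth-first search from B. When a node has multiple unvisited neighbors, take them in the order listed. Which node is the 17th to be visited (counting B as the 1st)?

M

Visit B; enqueue L, H, J → queue [L, H, J]
Visit L; enqueue F, E → queue [H, J, F, E]
Visit H; enqueue G, A → queue [J, F, E, G, A]
Visit J; enqueue K → queue [F, E, G, A, K]
Visit F; enqueue Q → queue [E, G, A, K, Q]
Visit E; enqueue I, C → queue [G, A, K, Q, I, C]
Visit G; enqueue O → queue [A, K, Q, I, C, O]
Visit A; enqueue D, N → queue [K, Q, I, C, O, D, N]
Visit K; enqueue P → queue [Q, I, C, O, D, N, P]
Visit Q → queue [I, C, O, D, N, P]
Visit I → queue [C, O, D, N, P]
Visit C → queue [O, D, N, P]
Visit O → queue [D, N, P]
Visit D → queue [N, P]
Visit N; enqueue M → queue [P, M]
Visit P → queue [M]
Visit M → queue []

Visit order: B, L, H, J, F, E, G, A, K, Q, I, C, O, D, N, P, M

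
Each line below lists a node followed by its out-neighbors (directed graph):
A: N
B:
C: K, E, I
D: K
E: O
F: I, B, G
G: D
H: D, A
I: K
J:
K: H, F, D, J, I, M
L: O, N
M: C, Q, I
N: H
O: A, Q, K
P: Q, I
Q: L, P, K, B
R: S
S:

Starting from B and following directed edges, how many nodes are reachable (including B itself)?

1

BFS from B visits: B
Reachable nodes: 1 of 19 total.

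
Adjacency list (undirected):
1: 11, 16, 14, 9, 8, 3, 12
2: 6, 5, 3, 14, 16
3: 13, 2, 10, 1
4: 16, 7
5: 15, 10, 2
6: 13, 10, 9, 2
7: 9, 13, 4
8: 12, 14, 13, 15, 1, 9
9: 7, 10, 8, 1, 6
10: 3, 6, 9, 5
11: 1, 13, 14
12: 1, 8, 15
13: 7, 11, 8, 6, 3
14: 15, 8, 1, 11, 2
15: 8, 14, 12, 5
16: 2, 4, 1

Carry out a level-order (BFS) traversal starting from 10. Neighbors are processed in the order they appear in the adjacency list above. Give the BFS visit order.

Visit 10; enqueue 3, 6, 9, 5 → queue [3, 6, 9, 5]
Visit 3; enqueue 13, 2, 1 → queue [6, 9, 5, 13, 2, 1]
Visit 6 → queue [9, 5, 13, 2, 1]
Visit 9; enqueue 7, 8 → queue [5, 13, 2, 1, 7, 8]
Visit 5; enqueue 15 → queue [13, 2, 1, 7, 8, 15]
Visit 13; enqueue 11 → queue [2, 1, 7, 8, 15, 11]
Visit 2; enqueue 14, 16 → queue [1, 7, 8, 15, 11, 14, 16]
Visit 1; enqueue 12 → queue [7, 8, 15, 11, 14, 16, 12]
Visit 7; enqueue 4 → queue [8, 15, 11, 14, 16, 12, 4]
Visit 8 → queue [15, 11, 14, 16, 12, 4]
Visit 15 → queue [11, 14, 16, 12, 4]
Visit 11 → queue [14, 16, 12, 4]
Visit 14 → queue [16, 12, 4]
Visit 16 → queue [12, 4]
Visit 12 → queue [4]
Visit 4 → queue []

10, 3, 6, 9, 5, 13, 2, 1, 7, 8, 15, 11, 14, 16, 12, 4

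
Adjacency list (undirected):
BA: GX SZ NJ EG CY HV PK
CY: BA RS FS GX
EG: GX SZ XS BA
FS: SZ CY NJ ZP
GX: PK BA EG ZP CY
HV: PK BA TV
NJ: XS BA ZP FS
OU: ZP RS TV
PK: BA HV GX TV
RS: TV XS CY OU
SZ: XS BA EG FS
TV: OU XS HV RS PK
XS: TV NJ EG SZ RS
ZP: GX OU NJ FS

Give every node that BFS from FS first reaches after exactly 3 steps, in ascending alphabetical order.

HV, PK, TV

Level 0: FS
Level 1: CY, NJ, SZ, ZP
Level 2: BA, EG, GX, OU, RS, XS
Level 3: HV, PK, TV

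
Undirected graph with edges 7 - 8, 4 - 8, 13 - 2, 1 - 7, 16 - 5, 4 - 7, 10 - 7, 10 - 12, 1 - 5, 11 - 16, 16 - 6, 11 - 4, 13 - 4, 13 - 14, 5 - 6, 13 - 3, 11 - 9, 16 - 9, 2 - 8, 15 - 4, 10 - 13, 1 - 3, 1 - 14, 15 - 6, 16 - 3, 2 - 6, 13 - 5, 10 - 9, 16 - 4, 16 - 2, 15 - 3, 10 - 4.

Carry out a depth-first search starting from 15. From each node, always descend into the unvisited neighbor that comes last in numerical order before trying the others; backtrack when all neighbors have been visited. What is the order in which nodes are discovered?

Visit 15
15 → 6
6 → 16
16 → 11
11 → 9
9 → 10
10 → 13
13 → 14
14 → 1
1 → 7
7 → 8
8 → 4
8 → 2
1 → 5
1 → 3
10 → 12

15 -> 6 -> 16 -> 11 -> 9 -> 10 -> 13 -> 14 -> 1 -> 7 -> 8 -> 4 -> 2 -> 5 -> 3 -> 12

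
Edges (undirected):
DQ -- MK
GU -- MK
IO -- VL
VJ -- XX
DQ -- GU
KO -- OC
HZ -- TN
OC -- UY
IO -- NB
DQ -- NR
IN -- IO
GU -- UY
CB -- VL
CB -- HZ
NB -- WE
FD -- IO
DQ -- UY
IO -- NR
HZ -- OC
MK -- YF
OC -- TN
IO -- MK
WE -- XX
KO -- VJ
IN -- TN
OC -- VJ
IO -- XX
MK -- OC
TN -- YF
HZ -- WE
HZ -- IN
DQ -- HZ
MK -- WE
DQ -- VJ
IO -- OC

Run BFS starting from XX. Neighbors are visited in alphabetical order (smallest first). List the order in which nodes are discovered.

XX IO VJ WE FD IN MK NB NR OC VL DQ KO HZ TN GU YF UY CB

Visit XX; enqueue IO, VJ, WE → queue [IO, VJ, WE]
Visit IO; enqueue FD, IN, MK, NB, NR, OC, VL → queue [VJ, WE, FD, IN, MK, NB, NR, OC, VL]
Visit VJ; enqueue DQ, KO → queue [WE, FD, IN, MK, NB, NR, OC, VL, DQ, KO]
Visit WE; enqueue HZ → queue [FD, IN, MK, NB, NR, OC, VL, DQ, KO, HZ]
Visit FD → queue [IN, MK, NB, NR, OC, VL, DQ, KO, HZ]
Visit IN; enqueue TN → queue [MK, NB, NR, OC, VL, DQ, KO, HZ, TN]
Visit MK; enqueue GU, YF → queue [NB, NR, OC, VL, DQ, KO, HZ, TN, GU, YF]
Visit NB → queue [NR, OC, VL, DQ, KO, HZ, TN, GU, YF]
Visit NR → queue [OC, VL, DQ, KO, HZ, TN, GU, YF]
Visit OC; enqueue UY → queue [VL, DQ, KO, HZ, TN, GU, YF, UY]
Visit VL; enqueue CB → queue [DQ, KO, HZ, TN, GU, YF, UY, CB]
Visit DQ → queue [KO, HZ, TN, GU, YF, UY, CB]
Visit KO → queue [HZ, TN, GU, YF, UY, CB]
Visit HZ → queue [TN, GU, YF, UY, CB]
Visit TN → queue [GU, YF, UY, CB]
Visit GU → queue [YF, UY, CB]
Visit YF → queue [UY, CB]
Visit UY → queue [CB]
Visit CB → queue []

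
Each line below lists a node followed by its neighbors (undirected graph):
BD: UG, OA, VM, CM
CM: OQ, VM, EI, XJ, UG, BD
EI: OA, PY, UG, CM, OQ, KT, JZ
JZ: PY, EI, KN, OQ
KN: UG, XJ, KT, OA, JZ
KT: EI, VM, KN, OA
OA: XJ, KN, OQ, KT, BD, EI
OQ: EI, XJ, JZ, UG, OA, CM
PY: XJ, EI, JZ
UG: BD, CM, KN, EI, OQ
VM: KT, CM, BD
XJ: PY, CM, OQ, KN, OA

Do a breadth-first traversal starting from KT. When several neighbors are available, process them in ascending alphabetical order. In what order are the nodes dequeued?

Visit KT; enqueue EI, KN, OA, VM → queue [EI, KN, OA, VM]
Visit EI; enqueue CM, JZ, OQ, PY, UG → queue [KN, OA, VM, CM, JZ, OQ, PY, UG]
Visit KN; enqueue XJ → queue [OA, VM, CM, JZ, OQ, PY, UG, XJ]
Visit OA; enqueue BD → queue [VM, CM, JZ, OQ, PY, UG, XJ, BD]
Visit VM → queue [CM, JZ, OQ, PY, UG, XJ, BD]
Visit CM → queue [JZ, OQ, PY, UG, XJ, BD]
Visit JZ → queue [OQ, PY, UG, XJ, BD]
Visit OQ → queue [PY, UG, XJ, BD]
Visit PY → queue [UG, XJ, BD]
Visit UG → queue [XJ, BD]
Visit XJ → queue [BD]
Visit BD → queue []

KT → EI → KN → OA → VM → CM → JZ → OQ → PY → UG → XJ → BD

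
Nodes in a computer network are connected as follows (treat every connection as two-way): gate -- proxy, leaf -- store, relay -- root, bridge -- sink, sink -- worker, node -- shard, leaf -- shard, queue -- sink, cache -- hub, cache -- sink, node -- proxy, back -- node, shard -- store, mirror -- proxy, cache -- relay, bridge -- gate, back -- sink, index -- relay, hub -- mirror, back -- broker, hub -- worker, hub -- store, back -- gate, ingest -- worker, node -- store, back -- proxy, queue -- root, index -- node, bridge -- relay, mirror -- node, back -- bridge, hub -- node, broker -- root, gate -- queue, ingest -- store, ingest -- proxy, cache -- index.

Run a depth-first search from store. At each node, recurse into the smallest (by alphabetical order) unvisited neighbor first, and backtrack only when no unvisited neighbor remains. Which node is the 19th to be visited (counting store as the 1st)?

Visit store
store → hub
hub → cache
cache → index
index → node
node → back
back → bridge
bridge → gate
gate → proxy
proxy → ingest
ingest → worker
worker → sink
sink → queue
queue → root
root → broker
root → relay
proxy → mirror
node → shard
shard → leaf

Visit order: store, hub, cache, index, node, back, bridge, gate, proxy, ingest, worker, sink, queue, root, broker, relay, mirror, shard, leaf

leaf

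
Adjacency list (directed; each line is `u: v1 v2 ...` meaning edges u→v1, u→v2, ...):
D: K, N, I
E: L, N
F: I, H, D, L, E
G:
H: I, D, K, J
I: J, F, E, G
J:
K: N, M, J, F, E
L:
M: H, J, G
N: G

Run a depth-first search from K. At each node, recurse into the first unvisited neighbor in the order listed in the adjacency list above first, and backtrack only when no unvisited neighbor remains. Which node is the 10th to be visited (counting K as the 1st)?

L

Visit K
K → N
N → G
K → M
M → H
H → I
I → J
I → F
F → D
F → L
F → E

Visit order: K, N, G, M, H, I, J, F, D, L, E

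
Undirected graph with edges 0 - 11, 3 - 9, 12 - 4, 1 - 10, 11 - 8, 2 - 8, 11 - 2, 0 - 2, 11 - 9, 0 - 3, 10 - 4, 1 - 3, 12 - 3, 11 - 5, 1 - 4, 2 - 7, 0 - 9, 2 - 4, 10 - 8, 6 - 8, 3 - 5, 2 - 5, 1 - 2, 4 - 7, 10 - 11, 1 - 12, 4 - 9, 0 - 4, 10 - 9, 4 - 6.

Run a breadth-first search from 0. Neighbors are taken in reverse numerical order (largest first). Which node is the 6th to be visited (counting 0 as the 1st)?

Visit 0; enqueue 11, 9, 4, 3, 2 → queue [11, 9, 4, 3, 2]
Visit 11; enqueue 10, 8, 5 → queue [9, 4, 3, 2, 10, 8, 5]
Visit 9 → queue [4, 3, 2, 10, 8, 5]
Visit 4; enqueue 12, 7, 6, 1 → queue [3, 2, 10, 8, 5, 12, 7, 6, 1]
Visit 3 → queue [2, 10, 8, 5, 12, 7, 6, 1]
Visit 2 → queue [10, 8, 5, 12, 7, 6, 1]
Visit 10 → queue [8, 5, 12, 7, 6, 1]
Visit 8 → queue [5, 12, 7, 6, 1]
Visit 5 → queue [12, 7, 6, 1]
Visit 12 → queue [7, 6, 1]
Visit 7 → queue [6, 1]
Visit 6 → queue [1]
Visit 1 → queue []

Visit order: 0, 11, 9, 4, 3, 2, 10, 8, 5, 12, 7, 6, 1

2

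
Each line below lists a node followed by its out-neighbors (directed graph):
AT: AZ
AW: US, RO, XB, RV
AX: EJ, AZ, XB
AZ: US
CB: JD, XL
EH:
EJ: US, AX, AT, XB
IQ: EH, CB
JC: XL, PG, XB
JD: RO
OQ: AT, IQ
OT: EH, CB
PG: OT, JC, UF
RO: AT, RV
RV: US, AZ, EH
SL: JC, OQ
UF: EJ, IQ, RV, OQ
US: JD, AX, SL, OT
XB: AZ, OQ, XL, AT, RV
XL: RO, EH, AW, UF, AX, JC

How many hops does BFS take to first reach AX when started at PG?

Level 0: PG
Level 1: JC, OT, UF
Level 2: CB, EH, EJ, IQ, OQ, RV, XB, XL
Level 3: AT, AW, AX, AZ, JD, RO, US
Level 4: SL
AX first appears at level 3.

3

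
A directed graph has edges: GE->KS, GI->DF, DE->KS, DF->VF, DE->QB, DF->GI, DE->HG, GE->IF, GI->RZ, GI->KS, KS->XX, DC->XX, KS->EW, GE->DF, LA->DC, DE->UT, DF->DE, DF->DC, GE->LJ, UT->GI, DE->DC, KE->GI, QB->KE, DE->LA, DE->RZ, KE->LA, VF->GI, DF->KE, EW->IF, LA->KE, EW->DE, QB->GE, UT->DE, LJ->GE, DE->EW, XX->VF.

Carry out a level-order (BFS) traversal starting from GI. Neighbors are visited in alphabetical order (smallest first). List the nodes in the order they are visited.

GI DF KS RZ DC DE KE VF EW XX HG LA QB UT IF GE LJ

Visit GI; enqueue DF, KS, RZ → queue [DF, KS, RZ]
Visit DF; enqueue DC, DE, KE, VF → queue [KS, RZ, DC, DE, KE, VF]
Visit KS; enqueue EW, XX → queue [RZ, DC, DE, KE, VF, EW, XX]
Visit RZ → queue [DC, DE, KE, VF, EW, XX]
Visit DC → queue [DE, KE, VF, EW, XX]
Visit DE; enqueue HG, LA, QB, UT → queue [KE, VF, EW, XX, HG, LA, QB, UT]
Visit KE → queue [VF, EW, XX, HG, LA, QB, UT]
Visit VF → queue [EW, XX, HG, LA, QB, UT]
Visit EW; enqueue IF → queue [XX, HG, LA, QB, UT, IF]
Visit XX → queue [HG, LA, QB, UT, IF]
Visit HG → queue [LA, QB, UT, IF]
Visit LA → queue [QB, UT, IF]
Visit QB; enqueue GE → queue [UT, IF, GE]
Visit UT → queue [IF, GE]
Visit IF → queue [GE]
Visit GE; enqueue LJ → queue [LJ]
Visit LJ → queue []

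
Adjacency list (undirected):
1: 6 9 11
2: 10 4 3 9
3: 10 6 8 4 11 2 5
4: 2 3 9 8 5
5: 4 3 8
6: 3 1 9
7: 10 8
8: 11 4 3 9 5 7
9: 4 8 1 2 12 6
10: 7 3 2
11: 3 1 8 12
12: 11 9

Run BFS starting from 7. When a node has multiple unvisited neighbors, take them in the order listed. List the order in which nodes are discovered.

7, 10, 8, 3, 2, 11, 4, 9, 5, 6, 1, 12

Visit 7; enqueue 10, 8 → queue [10, 8]
Visit 10; enqueue 3, 2 → queue [8, 3, 2]
Visit 8; enqueue 11, 4, 9, 5 → queue [3, 2, 11, 4, 9, 5]
Visit 3; enqueue 6 → queue [2, 11, 4, 9, 5, 6]
Visit 2 → queue [11, 4, 9, 5, 6]
Visit 11; enqueue 1, 12 → queue [4, 9, 5, 6, 1, 12]
Visit 4 → queue [9, 5, 6, 1, 12]
Visit 9 → queue [5, 6, 1, 12]
Visit 5 → queue [6, 1, 12]
Visit 6 → queue [1, 12]
Visit 1 → queue [12]
Visit 12 → queue []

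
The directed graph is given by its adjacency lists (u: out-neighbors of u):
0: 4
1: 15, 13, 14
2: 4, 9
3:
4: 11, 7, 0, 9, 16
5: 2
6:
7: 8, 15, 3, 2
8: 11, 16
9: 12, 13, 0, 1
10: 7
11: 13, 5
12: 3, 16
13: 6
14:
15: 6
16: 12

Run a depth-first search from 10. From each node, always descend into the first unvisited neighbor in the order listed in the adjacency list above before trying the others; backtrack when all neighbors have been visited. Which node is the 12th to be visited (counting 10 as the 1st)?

Visit 10
10 → 7
7 → 8
8 → 11
11 → 13
13 → 6
11 → 5
5 → 2
2 → 4
4 → 0
4 → 9
9 → 12
12 → 3
12 → 16
9 → 1
1 → 15
1 → 14

Visit order: 10, 7, 8, 11, 13, 6, 5, 2, 4, 0, 9, 12, 3, 16, 1, 15, 14

12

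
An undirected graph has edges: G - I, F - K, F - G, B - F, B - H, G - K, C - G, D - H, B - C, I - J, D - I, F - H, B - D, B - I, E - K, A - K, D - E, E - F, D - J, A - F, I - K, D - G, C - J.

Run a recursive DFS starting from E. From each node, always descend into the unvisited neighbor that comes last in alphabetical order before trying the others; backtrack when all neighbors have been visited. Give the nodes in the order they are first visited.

Visit E
E → K
K → I
I → J
J → D
D → H
H → F
F → G
G → C
C → B
F → A

E → K → I → J → D → H → F → G → C → B → A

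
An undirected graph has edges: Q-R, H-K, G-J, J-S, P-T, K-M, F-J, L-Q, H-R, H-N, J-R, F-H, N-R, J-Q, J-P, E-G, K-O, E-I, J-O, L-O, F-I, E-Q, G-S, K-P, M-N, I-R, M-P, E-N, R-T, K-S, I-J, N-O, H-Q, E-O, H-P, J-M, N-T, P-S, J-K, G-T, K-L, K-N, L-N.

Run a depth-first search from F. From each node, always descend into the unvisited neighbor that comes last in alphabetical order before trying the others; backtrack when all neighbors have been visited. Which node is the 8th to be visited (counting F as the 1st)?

Visit F
F → J
J → S
S → P
P → T
T → R
R → Q
Q → L
L → O
O → N
N → M
M → K
K → H
N → E
E → I
E → G

Visit order: F, J, S, P, T, R, Q, L, O, N, M, K, H, E, I, G

L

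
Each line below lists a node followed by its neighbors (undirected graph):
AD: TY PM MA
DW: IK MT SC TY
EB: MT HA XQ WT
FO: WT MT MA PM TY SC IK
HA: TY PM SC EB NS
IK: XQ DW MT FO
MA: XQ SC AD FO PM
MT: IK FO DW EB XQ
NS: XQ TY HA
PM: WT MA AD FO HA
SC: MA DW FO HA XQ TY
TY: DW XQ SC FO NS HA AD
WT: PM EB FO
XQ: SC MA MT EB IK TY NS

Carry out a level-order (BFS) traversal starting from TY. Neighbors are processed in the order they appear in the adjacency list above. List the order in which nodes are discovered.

TY → DW → XQ → SC → FO → NS → HA → AD → IK → MT → MA → EB → WT → PM

Visit TY; enqueue DW, XQ, SC, FO, NS, HA, AD → queue [DW, XQ, SC, FO, NS, HA, AD]
Visit DW; enqueue IK, MT → queue [XQ, SC, FO, NS, HA, AD, IK, MT]
Visit XQ; enqueue MA, EB → queue [SC, FO, NS, HA, AD, IK, MT, MA, EB]
Visit SC → queue [FO, NS, HA, AD, IK, MT, MA, EB]
Visit FO; enqueue WT, PM → queue [NS, HA, AD, IK, MT, MA, EB, WT, PM]
Visit NS → queue [HA, AD, IK, MT, MA, EB, WT, PM]
Visit HA → queue [AD, IK, MT, MA, EB, WT, PM]
Visit AD → queue [IK, MT, MA, EB, WT, PM]
Visit IK → queue [MT, MA, EB, WT, PM]
Visit MT → queue [MA, EB, WT, PM]
Visit MA → queue [EB, WT, PM]
Visit EB → queue [WT, PM]
Visit WT → queue [PM]
Visit PM → queue []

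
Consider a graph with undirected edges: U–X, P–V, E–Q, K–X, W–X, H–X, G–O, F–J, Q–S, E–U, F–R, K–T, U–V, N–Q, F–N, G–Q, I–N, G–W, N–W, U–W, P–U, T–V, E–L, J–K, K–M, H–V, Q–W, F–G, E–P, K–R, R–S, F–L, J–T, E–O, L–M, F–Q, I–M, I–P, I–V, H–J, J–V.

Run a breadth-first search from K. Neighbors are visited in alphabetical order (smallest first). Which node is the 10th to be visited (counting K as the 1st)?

Visit K; enqueue J, M, R, T, X → queue [J, M, R, T, X]
Visit J; enqueue F, H, V → queue [M, R, T, X, F, H, V]
Visit M; enqueue I, L → queue [R, T, X, F, H, V, I, L]
Visit R; enqueue S → queue [T, X, F, H, V, I, L, S]
Visit T → queue [X, F, H, V, I, L, S]
Visit X; enqueue U, W → queue [F, H, V, I, L, S, U, W]
Visit F; enqueue G, N, Q → queue [H, V, I, L, S, U, W, G, N, Q]
Visit H → queue [V, I, L, S, U, W, G, N, Q]
Visit V; enqueue P → queue [I, L, S, U, W, G, N, Q, P]
Visit I → queue [L, S, U, W, G, N, Q, P]
Visit L; enqueue E → queue [S, U, W, G, N, Q, P, E]
Visit S → queue [U, W, G, N, Q, P, E]
Visit U → queue [W, G, N, Q, P, E]
Visit W → queue [G, N, Q, P, E]
Visit G; enqueue O → queue [N, Q, P, E, O]
Visit N → queue [Q, P, E, O]
Visit Q → queue [P, E, O]
Visit P → queue [E, O]
Visit E → queue [O]
Visit O → queue []

Visit order: K, J, M, R, T, X, F, H, V, I, L, S, U, W, G, N, Q, P, E, O

I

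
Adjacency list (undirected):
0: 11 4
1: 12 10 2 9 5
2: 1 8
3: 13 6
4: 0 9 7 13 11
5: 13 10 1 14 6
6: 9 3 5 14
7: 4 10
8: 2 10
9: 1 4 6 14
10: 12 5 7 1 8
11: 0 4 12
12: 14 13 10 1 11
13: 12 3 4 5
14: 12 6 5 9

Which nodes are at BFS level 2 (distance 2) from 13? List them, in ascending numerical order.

0, 1, 6, 7, 9, 10, 11, 14

Level 0: 13
Level 1: 3, 4, 5, 12
Level 2: 0, 1, 6, 7, 9, 10, 11, 14
Level 3: 2, 8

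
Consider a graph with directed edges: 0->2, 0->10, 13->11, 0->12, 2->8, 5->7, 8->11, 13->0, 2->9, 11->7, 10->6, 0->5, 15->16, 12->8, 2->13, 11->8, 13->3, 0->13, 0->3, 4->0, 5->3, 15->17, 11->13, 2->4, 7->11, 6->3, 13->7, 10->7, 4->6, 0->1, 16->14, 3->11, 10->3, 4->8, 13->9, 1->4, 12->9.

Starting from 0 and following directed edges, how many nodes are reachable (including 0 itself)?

14

BFS from 0 visits: 0, 1, 2, 3, 5, 10, 12, 13, 4, 8, 9, 11, 7, 6
Reachable nodes: 14 of 18 total.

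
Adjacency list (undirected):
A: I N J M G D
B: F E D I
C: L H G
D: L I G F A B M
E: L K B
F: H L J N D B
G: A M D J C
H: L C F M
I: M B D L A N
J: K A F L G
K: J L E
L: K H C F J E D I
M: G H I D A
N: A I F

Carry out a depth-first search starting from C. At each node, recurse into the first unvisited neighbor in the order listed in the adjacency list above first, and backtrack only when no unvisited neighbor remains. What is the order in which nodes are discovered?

Visit C
C → L
L → K
K → J
J → A
A → I
I → M
M → G
G → D
D → F
F → H
F → N
F → B
B → E

C, L, K, J, A, I, M, G, D, F, H, N, B, E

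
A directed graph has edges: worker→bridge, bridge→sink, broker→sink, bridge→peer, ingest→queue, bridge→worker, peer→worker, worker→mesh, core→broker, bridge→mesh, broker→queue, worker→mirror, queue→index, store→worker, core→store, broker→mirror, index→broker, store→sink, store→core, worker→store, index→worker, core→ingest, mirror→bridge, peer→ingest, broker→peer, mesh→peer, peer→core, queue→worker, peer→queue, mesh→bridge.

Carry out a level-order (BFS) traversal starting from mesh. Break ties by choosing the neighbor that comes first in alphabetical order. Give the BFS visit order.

mesh bridge peer sink worker core ingest queue mirror store broker index

Visit mesh; enqueue bridge, peer → queue [bridge, peer]
Visit bridge; enqueue sink, worker → queue [peer, sink, worker]
Visit peer; enqueue core, ingest, queue → queue [sink, worker, core, ingest, queue]
Visit sink → queue [worker, core, ingest, queue]
Visit worker; enqueue mirror, store → queue [core, ingest, queue, mirror, store]
Visit core; enqueue broker → queue [ingest, queue, mirror, store, broker]
Visit ingest → queue [queue, mirror, store, broker]
Visit queue; enqueue index → queue [mirror, store, broker, index]
Visit mirror → queue [store, broker, index]
Visit store → queue [broker, index]
Visit broker → queue [index]
Visit index → queue []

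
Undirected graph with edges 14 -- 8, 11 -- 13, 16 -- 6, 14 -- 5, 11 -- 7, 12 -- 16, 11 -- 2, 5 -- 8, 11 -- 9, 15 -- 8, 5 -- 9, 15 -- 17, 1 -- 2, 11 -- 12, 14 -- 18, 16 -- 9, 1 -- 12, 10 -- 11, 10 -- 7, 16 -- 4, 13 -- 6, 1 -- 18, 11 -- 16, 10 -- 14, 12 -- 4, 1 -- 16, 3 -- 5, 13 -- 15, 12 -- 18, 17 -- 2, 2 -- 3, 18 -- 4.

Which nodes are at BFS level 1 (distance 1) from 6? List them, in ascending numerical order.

13, 16

Level 0: 6
Level 1: 13, 16
Level 2: 1, 4, 9, 11, 12, 15
Level 3: 2, 5, 7, 8, 10, 17, 18
Level 4: 3, 14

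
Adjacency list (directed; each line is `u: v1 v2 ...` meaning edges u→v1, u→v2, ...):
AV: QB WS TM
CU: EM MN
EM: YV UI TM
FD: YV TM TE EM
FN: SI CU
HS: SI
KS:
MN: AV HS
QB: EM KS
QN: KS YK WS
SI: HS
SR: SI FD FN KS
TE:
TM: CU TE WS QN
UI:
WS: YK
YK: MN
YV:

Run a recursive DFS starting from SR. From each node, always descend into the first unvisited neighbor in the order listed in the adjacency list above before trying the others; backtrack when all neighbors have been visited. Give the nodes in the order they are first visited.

Visit SR
SR → SI
SI → HS
SR → FD
FD → YV
FD → TM
TM → CU
CU → EM
EM → UI
CU → MN
MN → AV
AV → QB
QB → KS
AV → WS
WS → YK
TM → TE
TM → QN
SR → FN

SR -> SI -> HS -> FD -> YV -> TM -> CU -> EM -> UI -> MN -> AV -> QB -> KS -> WS -> YK -> TE -> QN -> FN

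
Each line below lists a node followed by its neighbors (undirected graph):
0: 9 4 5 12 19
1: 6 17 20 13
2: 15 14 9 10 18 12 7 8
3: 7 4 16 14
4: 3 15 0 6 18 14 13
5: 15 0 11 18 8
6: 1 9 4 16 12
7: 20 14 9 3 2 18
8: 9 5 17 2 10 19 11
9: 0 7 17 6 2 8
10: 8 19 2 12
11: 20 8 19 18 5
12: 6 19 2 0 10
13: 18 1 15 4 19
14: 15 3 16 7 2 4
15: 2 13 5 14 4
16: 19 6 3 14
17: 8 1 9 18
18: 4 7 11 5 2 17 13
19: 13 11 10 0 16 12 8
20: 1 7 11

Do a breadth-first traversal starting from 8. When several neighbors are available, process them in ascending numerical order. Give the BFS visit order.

8 -> 2 -> 5 -> 9 -> 10 -> 11 -> 17 -> 19 -> 7 -> 12 -> 14 -> 15 -> 18 -> 0 -> 6 -> 20 -> 1 -> 13 -> 16 -> 3 -> 4

Visit 8; enqueue 2, 5, 9, 10, 11, 17, 19 → queue [2, 5, 9, 10, 11, 17, 19]
Visit 2; enqueue 7, 12, 14, 15, 18 → queue [5, 9, 10, 11, 17, 19, 7, 12, 14, 15, 18]
Visit 5; enqueue 0 → queue [9, 10, 11, 17, 19, 7, 12, 14, 15, 18, 0]
Visit 9; enqueue 6 → queue [10, 11, 17, 19, 7, 12, 14, 15, 18, 0, 6]
Visit 10 → queue [11, 17, 19, 7, 12, 14, 15, 18, 0, 6]
Visit 11; enqueue 20 → queue [17, 19, 7, 12, 14, 15, 18, 0, 6, 20]
Visit 17; enqueue 1 → queue [19, 7, 12, 14, 15, 18, 0, 6, 20, 1]
Visit 19; enqueue 13, 16 → queue [7, 12, 14, 15, 18, 0, 6, 20, 1, 13, 16]
Visit 7; enqueue 3 → queue [12, 14, 15, 18, 0, 6, 20, 1, 13, 16, 3]
Visit 12 → queue [14, 15, 18, 0, 6, 20, 1, 13, 16, 3]
Visit 14; enqueue 4 → queue [15, 18, 0, 6, 20, 1, 13, 16, 3, 4]
Visit 15 → queue [18, 0, 6, 20, 1, 13, 16, 3, 4]
Visit 18 → queue [0, 6, 20, 1, 13, 16, 3, 4]
Visit 0 → queue [6, 20, 1, 13, 16, 3, 4]
Visit 6 → queue [20, 1, 13, 16, 3, 4]
Visit 20 → queue [1, 13, 16, 3, 4]
Visit 1 → queue [13, 16, 3, 4]
Visit 13 → queue [16, 3, 4]
Visit 16 → queue [3, 4]
Visit 3 → queue [4]
Visit 4 → queue []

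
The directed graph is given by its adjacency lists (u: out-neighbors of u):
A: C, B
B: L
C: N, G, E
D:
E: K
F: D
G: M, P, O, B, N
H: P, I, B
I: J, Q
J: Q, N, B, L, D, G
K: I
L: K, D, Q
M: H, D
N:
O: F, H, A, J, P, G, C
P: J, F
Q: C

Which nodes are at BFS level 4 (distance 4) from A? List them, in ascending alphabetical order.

F, H, I, J

Level 0: A
Level 1: B, C
Level 2: E, G, L, N
Level 3: D, K, M, O, P, Q
Level 4: F, H, I, J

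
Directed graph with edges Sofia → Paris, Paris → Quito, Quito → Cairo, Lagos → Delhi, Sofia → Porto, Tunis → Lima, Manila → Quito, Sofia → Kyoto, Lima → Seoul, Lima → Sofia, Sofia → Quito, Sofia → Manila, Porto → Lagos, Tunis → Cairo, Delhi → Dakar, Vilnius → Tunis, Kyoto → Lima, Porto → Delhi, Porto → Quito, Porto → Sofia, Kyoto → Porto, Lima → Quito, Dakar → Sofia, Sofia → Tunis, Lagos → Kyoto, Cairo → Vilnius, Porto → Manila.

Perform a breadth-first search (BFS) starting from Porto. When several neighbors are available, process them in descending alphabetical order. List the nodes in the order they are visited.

Visit Porto; enqueue Sofia, Quito, Manila, Lagos, Delhi → queue [Sofia, Quito, Manila, Lagos, Delhi]
Visit Sofia; enqueue Tunis, Paris, Kyoto → queue [Quito, Manila, Lagos, Delhi, Tunis, Paris, Kyoto]
Visit Quito; enqueue Cairo → queue [Manila, Lagos, Delhi, Tunis, Paris, Kyoto, Cairo]
Visit Manila → queue [Lagos, Delhi, Tunis, Paris, Kyoto, Cairo]
Visit Lagos → queue [Delhi, Tunis, Paris, Kyoto, Cairo]
Visit Delhi; enqueue Dakar → queue [Tunis, Paris, Kyoto, Cairo, Dakar]
Visit Tunis; enqueue Lima → queue [Paris, Kyoto, Cairo, Dakar, Lima]
Visit Paris → queue [Kyoto, Cairo, Dakar, Lima]
Visit Kyoto → queue [Cairo, Dakar, Lima]
Visit Cairo; enqueue Vilnius → queue [Dakar, Lima, Vilnius]
Visit Dakar → queue [Lima, Vilnius]
Visit Lima; enqueue Seoul → queue [Vilnius, Seoul]
Visit Vilnius → queue [Seoul]
Visit Seoul → queue []

Porto, Sofia, Quito, Manila, Lagos, Delhi, Tunis, Paris, Kyoto, Cairo, Dakar, Lima, Vilnius, Seoul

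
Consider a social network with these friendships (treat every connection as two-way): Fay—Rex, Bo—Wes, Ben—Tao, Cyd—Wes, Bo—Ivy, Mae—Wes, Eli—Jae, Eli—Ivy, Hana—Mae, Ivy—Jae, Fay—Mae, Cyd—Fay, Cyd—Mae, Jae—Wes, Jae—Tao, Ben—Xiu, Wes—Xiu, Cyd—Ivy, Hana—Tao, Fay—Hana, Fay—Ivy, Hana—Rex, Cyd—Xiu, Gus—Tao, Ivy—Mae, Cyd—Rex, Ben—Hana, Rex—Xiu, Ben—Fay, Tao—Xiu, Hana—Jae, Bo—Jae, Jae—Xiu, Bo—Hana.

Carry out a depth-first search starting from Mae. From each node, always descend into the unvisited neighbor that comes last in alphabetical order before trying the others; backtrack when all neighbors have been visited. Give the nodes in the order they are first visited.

Mae, Wes, Xiu, Tao, Jae, Ivy, Fay, Rex, Hana, Bo, Ben, Cyd, Eli, Gus

Visit Mae
Mae → Wes
Wes → Xiu
Xiu → Tao
Tao → Jae
Jae → Ivy
Ivy → Fay
Fay → Rex
Rex → Hana
Hana → Bo
Hana → Ben
Rex → Cyd
Ivy → Eli
Tao → Gus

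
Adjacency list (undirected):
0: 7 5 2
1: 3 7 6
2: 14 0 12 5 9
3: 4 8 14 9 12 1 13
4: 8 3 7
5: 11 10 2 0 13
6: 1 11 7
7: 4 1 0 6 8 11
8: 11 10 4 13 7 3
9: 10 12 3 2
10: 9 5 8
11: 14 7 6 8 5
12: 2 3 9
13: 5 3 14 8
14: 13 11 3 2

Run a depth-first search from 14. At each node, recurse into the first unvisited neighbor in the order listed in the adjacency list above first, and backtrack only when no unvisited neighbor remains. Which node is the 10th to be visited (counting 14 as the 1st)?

12

Visit 14
14 → 13
13 → 5
5 → 11
11 → 7
7 → 4
4 → 8
8 → 10
10 → 9
9 → 12
12 → 2
2 → 0
12 → 3
3 → 1
1 → 6

Visit order: 14, 13, 5, 11, 7, 4, 8, 10, 9, 12, 2, 0, 3, 1, 6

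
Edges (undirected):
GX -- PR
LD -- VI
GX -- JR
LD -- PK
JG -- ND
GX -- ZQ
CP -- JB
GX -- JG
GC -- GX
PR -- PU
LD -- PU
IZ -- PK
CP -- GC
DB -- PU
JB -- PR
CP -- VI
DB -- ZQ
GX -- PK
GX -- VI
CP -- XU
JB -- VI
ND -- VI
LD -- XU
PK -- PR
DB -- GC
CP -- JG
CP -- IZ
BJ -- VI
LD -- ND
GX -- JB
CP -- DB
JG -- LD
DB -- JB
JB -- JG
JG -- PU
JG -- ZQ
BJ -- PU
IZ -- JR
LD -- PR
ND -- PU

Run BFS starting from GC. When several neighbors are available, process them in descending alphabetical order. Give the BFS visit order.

GC → GX → DB → CP → ZQ → VI → PR → PK → JR → JG → JB → PU → XU → IZ → ND → LD → BJ

Visit GC; enqueue GX, DB, CP → queue [GX, DB, CP]
Visit GX; enqueue ZQ, VI, PR, PK, JR, JG, JB → queue [DB, CP, ZQ, VI, PR, PK, JR, JG, JB]
Visit DB; enqueue PU → queue [CP, ZQ, VI, PR, PK, JR, JG, JB, PU]
Visit CP; enqueue XU, IZ → queue [ZQ, VI, PR, PK, JR, JG, JB, PU, XU, IZ]
Visit ZQ → queue [VI, PR, PK, JR, JG, JB, PU, XU, IZ]
Visit VI; enqueue ND, LD, BJ → queue [PR, PK, JR, JG, JB, PU, XU, IZ, ND, LD, BJ]
Visit PR → queue [PK, JR, JG, JB, PU, XU, IZ, ND, LD, BJ]
Visit PK → queue [JR, JG, JB, PU, XU, IZ, ND, LD, BJ]
Visit JR → queue [JG, JB, PU, XU, IZ, ND, LD, BJ]
Visit JG → queue [JB, PU, XU, IZ, ND, LD, BJ]
Visit JB → queue [PU, XU, IZ, ND, LD, BJ]
Visit PU → queue [XU, IZ, ND, LD, BJ]
Visit XU → queue [IZ, ND, LD, BJ]
Visit IZ → queue [ND, LD, BJ]
Visit ND → queue [LD, BJ]
Visit LD → queue [BJ]
Visit BJ → queue []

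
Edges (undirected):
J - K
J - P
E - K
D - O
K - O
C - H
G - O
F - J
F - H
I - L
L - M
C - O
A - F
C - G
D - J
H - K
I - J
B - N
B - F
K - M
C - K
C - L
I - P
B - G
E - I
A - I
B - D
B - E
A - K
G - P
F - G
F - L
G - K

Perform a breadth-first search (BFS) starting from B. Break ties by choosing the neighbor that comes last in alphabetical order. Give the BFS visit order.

B, N, G, F, E, D, P, O, K, C, L, J, H, A, I, M

Visit B; enqueue N, G, F, E, D → queue [N, G, F, E, D]
Visit N → queue [G, F, E, D]
Visit G; enqueue P, O, K, C → queue [F, E, D, P, O, K, C]
Visit F; enqueue L, J, H, A → queue [E, D, P, O, K, C, L, J, H, A]
Visit E; enqueue I → queue [D, P, O, K, C, L, J, H, A, I]
Visit D → queue [P, O, K, C, L, J, H, A, I]
Visit P → queue [O, K, C, L, J, H, A, I]
Visit O → queue [K, C, L, J, H, A, I]
Visit K; enqueue M → queue [C, L, J, H, A, I, M]
Visit C → queue [L, J, H, A, I, M]
Visit L → queue [J, H, A, I, M]
Visit J → queue [H, A, I, M]
Visit H → queue [A, I, M]
Visit A → queue [I, M]
Visit I → queue [M]
Visit M → queue []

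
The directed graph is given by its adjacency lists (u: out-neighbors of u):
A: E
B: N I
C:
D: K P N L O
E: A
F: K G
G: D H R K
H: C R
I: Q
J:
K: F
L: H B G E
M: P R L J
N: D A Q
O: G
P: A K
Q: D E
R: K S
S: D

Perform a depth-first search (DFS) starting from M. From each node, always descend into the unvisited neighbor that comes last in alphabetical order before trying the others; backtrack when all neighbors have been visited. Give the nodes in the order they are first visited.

Visit M
M → R
R → S
S → D
D → P
P → K
K → F
F → G
G → H
H → C
P → A
A → E
D → O
D → N
N → Q
D → L
L → B
B → I
M → J

M R S D P K F G H C A E O N Q L B I J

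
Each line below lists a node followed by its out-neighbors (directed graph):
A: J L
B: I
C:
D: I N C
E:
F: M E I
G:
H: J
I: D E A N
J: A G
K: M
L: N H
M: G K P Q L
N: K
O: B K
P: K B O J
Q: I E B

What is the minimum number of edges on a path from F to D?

Level 0: F
Level 1: E, I, M
Level 2: A, D, G, K, L, N, P, Q
Level 3: B, C, H, J, O
D first appears at level 2.

2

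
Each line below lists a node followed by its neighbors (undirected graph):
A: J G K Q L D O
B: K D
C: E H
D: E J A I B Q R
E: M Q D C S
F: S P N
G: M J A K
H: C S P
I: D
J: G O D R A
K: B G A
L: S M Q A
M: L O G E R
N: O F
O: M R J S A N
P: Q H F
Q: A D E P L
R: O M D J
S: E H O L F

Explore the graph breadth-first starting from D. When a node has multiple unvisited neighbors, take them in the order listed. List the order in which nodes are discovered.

D, E, J, A, I, B, Q, R, M, C, S, G, O, K, L, P, H, F, N

Visit D; enqueue E, J, A, I, B, Q, R → queue [E, J, A, I, B, Q, R]
Visit E; enqueue M, C, S → queue [J, A, I, B, Q, R, M, C, S]
Visit J; enqueue G, O → queue [A, I, B, Q, R, M, C, S, G, O]
Visit A; enqueue K, L → queue [I, B, Q, R, M, C, S, G, O, K, L]
Visit I → queue [B, Q, R, M, C, S, G, O, K, L]
Visit B → queue [Q, R, M, C, S, G, O, K, L]
Visit Q; enqueue P → queue [R, M, C, S, G, O, K, L, P]
Visit R → queue [M, C, S, G, O, K, L, P]
Visit M → queue [C, S, G, O, K, L, P]
Visit C; enqueue H → queue [S, G, O, K, L, P, H]
Visit S; enqueue F → queue [G, O, K, L, P, H, F]
Visit G → queue [O, K, L, P, H, F]
Visit O; enqueue N → queue [K, L, P, H, F, N]
Visit K → queue [L, P, H, F, N]
Visit L → queue [P, H, F, N]
Visit P → queue [H, F, N]
Visit H → queue [F, N]
Visit F → queue [N]
Visit N → queue []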